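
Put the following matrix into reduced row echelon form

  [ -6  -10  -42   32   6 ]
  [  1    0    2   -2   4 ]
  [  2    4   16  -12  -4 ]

ρ1 := -1/6·ρ1
  [ 1  5/3   7  -16/3  -1 ]
  [ 1    0   2     -2   4 ]
  [ 2    4  16    -12  -4 ]
ρ2 := ρ2 − ρ1
  [ 1   5/3   7  -16/3  -1 ]
  [ 0  -5/3  -5   10/3   5 ]
  [ 2     4  16    -12  -4 ]
ρ3 := ρ3 − 2·ρ1
  [ 1   5/3   7  -16/3  -1 ]
  [ 0  -5/3  -5   10/3   5 ]
  [ 0   2/3   2   -4/3  -2 ]
ρ2 := -3/5·ρ2
  [ 1  5/3  7  -16/3  -1 ]
  [ 0    1  3     -2  -3 ]
  [ 0  2/3  2   -4/3  -2 ]
ρ3 := ρ3 − 2/3·ρ2
  [ 1  5/3  7  -16/3  -1 ]
  [ 0    1  3     -2  -3 ]
  [ 0    0  0      0   0 ]
ρ1 := ρ1 − 5/3·ρ2
  [ 1  0  2  -2   4 ]
  [ 0  1  3  -2  -3 ]
  [ 0  0  0   0   0 ]

[[1, 0, 2, -2, 4], [0, 1, 3, -2, -3], [0, 0, 0, 0, 0]]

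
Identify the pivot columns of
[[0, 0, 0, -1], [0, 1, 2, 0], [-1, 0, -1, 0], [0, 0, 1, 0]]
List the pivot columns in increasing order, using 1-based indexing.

1, 2, 3, 4

R1 ↔ R3
  [ -1  0  -1   0 ]
  [  0  1   2   0 ]
  [  0  0   0  -1 ]
  [  0  0   1   0 ]
R1 → -1·R1
  [ 1  0  1   0 ]
  [ 0  1  2   0 ]
  [ 0  0  0  -1 ]
  [ 0  0  1   0 ]
R3 ↔ R4
  [ 1  0  1   0 ]
  [ 0  1  2   0 ]
  [ 0  0  1   0 ]
  [ 0  0  0  -1 ]
R4 → -1·R4
  [ 1  0  1  0 ]
  [ 0  1  2  0 ]
  [ 0  0  1  0 ]
  [ 0  0  0  1 ]
R2 → R2 − 2·R3
  [ 1  0  1  0 ]
  [ 0  1  0  0 ]
  [ 0  0  1  0 ]
  [ 0  0  0  1 ]
R1 → R1 − R3
  [ 1  0  0  0 ]
  [ 0  1  0  0 ]
  [ 0  0  1  0 ]
  [ 0  0  0  1 ]
Pivot columns are the columns containing a leading 1.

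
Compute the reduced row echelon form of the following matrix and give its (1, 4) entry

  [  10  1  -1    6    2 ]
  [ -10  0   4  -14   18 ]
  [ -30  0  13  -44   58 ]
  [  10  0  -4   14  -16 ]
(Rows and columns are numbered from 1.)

3/5

Multiply R1 by 1/10.
  [   1  1/10  -1/10  3/5  1/5 ]
  [ -10     0      4  -14   18 ]
  [ -30     0     13  -44   58 ]
  [  10     0     -4   14  -16 ]
Add 10 times R1 to R2.
  [   1  1/10  -1/10  3/5  1/5 ]
  [   0     1      3   -8   20 ]
  [ -30     0     13  -44   58 ]
  [  10     0     -4   14  -16 ]
Add 30 times R1 to R3.
  [  1  1/10  -1/10  3/5  1/5 ]
  [  0     1      3   -8   20 ]
  [  0     3     10  -26   64 ]
  [ 10     0     -4   14  -16 ]
Subtract 10 times R1 from R4.
  [ 1  1/10  -1/10  3/5  1/5 ]
  [ 0     1      3   -8   20 ]
  [ 0     3     10  -26   64 ]
  [ 0    -1     -3    8  -18 ]
Subtract 3 times R2 from R3.
  [ 1  1/10  -1/10  3/5  1/5 ]
  [ 0     1      3   -8   20 ]
  [ 0     0      1   -2    4 ]
  [ 0    -1     -3    8  -18 ]
Add R2 to R4.
  [ 1  1/10  -1/10  3/5  1/5 ]
  [ 0     1      3   -8   20 ]
  [ 0     0      1   -2    4 ]
  [ 0     0      0    0    2 ]
Multiply R4 by 1/2.
  [ 1  1/10  -1/10  3/5  1/5 ]
  [ 0     1      3   -8   20 ]
  [ 0     0      1   -2    4 ]
  [ 0     0      0    0    1 ]
Subtract 4 times R4 from R3.
  [ 1  1/10  -1/10  3/5  1/5 ]
  [ 0     1      3   -8   20 ]
  [ 0     0      1   -2    0 ]
  [ 0     0      0    0    1 ]
Subtract 20 times R4 from R2.
  [ 1  1/10  -1/10  3/5  1/5 ]
  [ 0     1      3   -8    0 ]
  [ 0     0      1   -2    0 ]
  [ 0     0      0    0    1 ]
Subtract 1/5 times R4 from R1.
  [ 1  1/10  -1/10  3/5  0 ]
  [ 0     1      3   -8  0 ]
  [ 0     0      1   -2  0 ]
  [ 0     0      0    0  1 ]
Subtract 3 times R3 from R2.
  [ 1  1/10  -1/10  3/5  0 ]
  [ 0     1      0   -2  0 ]
  [ 0     0      1   -2  0 ]
  [ 0     0      0    0  1 ]
Add 1/10 times R3 to R1.
  [ 1  1/10  0  2/5  0 ]
  [ 0     1  0   -2  0 ]
  [ 0     0  1   -2  0 ]
  [ 0     0  0    0  1 ]
Subtract 1/10 times R2 from R1.
  [ 1  0  0  3/5  0 ]
  [ 0  1  0   -2  0 ]
  [ 0  0  1   -2  0 ]
  [ 0  0  0    0  1 ]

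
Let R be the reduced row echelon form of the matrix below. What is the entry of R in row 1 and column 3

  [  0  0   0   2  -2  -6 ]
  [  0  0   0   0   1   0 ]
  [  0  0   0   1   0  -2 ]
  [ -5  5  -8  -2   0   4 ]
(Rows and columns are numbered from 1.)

Swap R1 and R4.
  [ -5  5  -8  -2   0   4 ]
  [  0  0   0   0   1   0 ]
  [  0  0   0   1   0  -2 ]
  [  0  0   0   2  -2  -6 ]
Multiply R1 by -1/5.
  [ 1  -1  8/5  2/5   0  -4/5 ]
  [ 0   0    0    0   1     0 ]
  [ 0   0    0    1   0    -2 ]
  [ 0   0    0    2  -2    -6 ]
Swap R2 and R3.
  [ 1  -1  8/5  2/5   0  -4/5 ]
  [ 0   0    0    1   0    -2 ]
  [ 0   0    0    0   1     0 ]
  [ 0   0    0    2  -2    -6 ]
Subtract 2 times R2 from R4.
  [ 1  -1  8/5  2/5   0  -4/5 ]
  [ 0   0    0    1   0    -2 ]
  [ 0   0    0    0   1     0 ]
  [ 0   0    0    0  -2    -2 ]
Add 2 times R3 to R4.
  [ 1  -1  8/5  2/5  0  -4/5 ]
  [ 0   0    0    1  0    -2 ]
  [ 0   0    0    0  1     0 ]
  [ 0   0    0    0  0    -2 ]
Multiply R4 by -1/2.
  [ 1  -1  8/5  2/5  0  -4/5 ]
  [ 0   0    0    1  0    -2 ]
  [ 0   0    0    0  1     0 ]
  [ 0   0    0    0  0     1 ]
Add 2 times R4 to R2.
  [ 1  -1  8/5  2/5  0  -4/5 ]
  [ 0   0    0    1  0     0 ]
  [ 0   0    0    0  1     0 ]
  [ 0   0    0    0  0     1 ]
Add 4/5 times R4 to R1.
  [ 1  -1  8/5  2/5  0  0 ]
  [ 0   0    0    1  0  0 ]
  [ 0   0    0    0  1  0 ]
  [ 0   0    0    0  0  1 ]
Subtract 2/5 times R2 from R1.
  [ 1  -1  8/5  0  0  0 ]
  [ 0   0    0  1  0  0 ]
  [ 0   0    0  0  1  0 ]
  [ 0   0    0  0  0  1 ]

8/5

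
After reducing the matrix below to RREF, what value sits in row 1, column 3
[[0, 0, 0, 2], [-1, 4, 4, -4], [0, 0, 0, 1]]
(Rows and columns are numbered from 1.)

Swap R1 and R2.
  [ -1  4  4  -4 ]
  [  0  0  0   2 ]
  [  0  0  0   1 ]
Multiply R1 by -1.
  [ 1  -4  -4  4 ]
  [ 0   0   0  2 ]
  [ 0   0   0  1 ]
Multiply R2 by 1/2.
  [ 1  -4  -4  4 ]
  [ 0   0   0  1 ]
  [ 0   0   0  1 ]
Subtract R2 from R3.
  [ 1  -4  -4  4 ]
  [ 0   0   0  1 ]
  [ 0   0   0  0 ]
Subtract 4 times R2 from R1.
  [ 1  -4  -4  0 ]
  [ 0   0   0  1 ]
  [ 0   0   0  0 ]

-4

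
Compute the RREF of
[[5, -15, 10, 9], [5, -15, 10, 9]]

Multiply R1 by 1/5.
Subtract 5 times R1 from R2.

[[1, -3, 2, 9/5], [0, 0, 0, 0]]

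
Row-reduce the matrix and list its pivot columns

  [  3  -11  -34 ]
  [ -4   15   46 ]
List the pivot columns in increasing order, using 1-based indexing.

1, 2

r1 := 1/3·r1
  [  1  -11/3  -34/3 ]
  [ -4     15     46 ]
r2 := r2 + 4·r1
  [ 1  -11/3  -34/3 ]
  [ 0    1/3    2/3 ]
r2 := 3·r2
  [ 1  -11/3  -34/3 ]
  [ 0      1      2 ]
r1 := r1 + 11/3·r2
  [ 1  0  -4 ]
  [ 0  1   2 ]
Pivot columns are the columns containing a leading 1.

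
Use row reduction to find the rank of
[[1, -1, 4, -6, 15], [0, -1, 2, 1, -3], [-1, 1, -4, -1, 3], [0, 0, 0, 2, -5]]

rank = 4

R3 → R3 + R1
  [ 1  -1  4  -6  15 ]
  [ 0  -1  2   1  -3 ]
  [ 0   0  0  -7  18 ]
  [ 0   0  0   2  -5 ]
R2 → -1·R2
  [ 1  -1   4  -6  15 ]
  [ 0   1  -2  -1   3 ]
  [ 0   0   0  -7  18 ]
  [ 0   0   0   2  -5 ]
R3 → -1/7·R3
  [ 1  -1   4  -6     15 ]
  [ 0   1  -2  -1      3 ]
  [ 0   0   0   1  -18/7 ]
  [ 0   0   0   2     -5 ]
R4 → R4 − 2·R3
  [ 1  -1   4  -6     15 ]
  [ 0   1  -2  -1      3 ]
  [ 0   0   0   1  -18/7 ]
  [ 0   0   0   0    1/7 ]
R4 → 7·R4
  [ 1  -1   4  -6     15 ]
  [ 0   1  -2  -1      3 ]
  [ 0   0   0   1  -18/7 ]
  [ 0   0   0   0      1 ]
R3 → R3 + 18/7·R4
  [ 1  -1   4  -6  15 ]
  [ 0   1  -2  -1   3 ]
  [ 0   0   0   1   0 ]
  [ 0   0   0   0   1 ]
R2 → R2 − 3·R4
  [ 1  -1   4  -6  15 ]
  [ 0   1  -2  -1   0 ]
  [ 0   0   0   1   0 ]
  [ 0   0   0   0   1 ]
R1 → R1 − 15·R4
  [ 1  -1   4  -6  0 ]
  [ 0   1  -2  -1  0 ]
  [ 0   0   0   1  0 ]
  [ 0   0   0   0  1 ]
R2 → R2 + R3
  [ 1  -1   4  -6  0 ]
  [ 0   1  -2   0  0 ]
  [ 0   0   0   1  0 ]
  [ 0   0   0   0  1 ]
R1 → R1 + 6·R3
  [ 1  -1   4  0  0 ]
  [ 0   1  -2  0  0 ]
  [ 0   0   0  1  0 ]
  [ 0   0   0  0  1 ]
R1 → R1 + R2
  [ 1  0   2  0  0 ]
  [ 0  1  -2  0  0 ]
  [ 0  0   0  1  0 ]
  [ 0  0   0  0  1 ]
The reduced form has 4 nonzero rows.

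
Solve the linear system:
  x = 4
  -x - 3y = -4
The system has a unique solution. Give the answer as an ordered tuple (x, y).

(4, 0)

Form the augmented matrix and row-reduce:
  [  1   0  |   4 ]
  [ -1  -3  |  -4 ]
Add R1 to R2.
Multiply R2 by -1/3.
Reading off the last column: x = 4, y = 0.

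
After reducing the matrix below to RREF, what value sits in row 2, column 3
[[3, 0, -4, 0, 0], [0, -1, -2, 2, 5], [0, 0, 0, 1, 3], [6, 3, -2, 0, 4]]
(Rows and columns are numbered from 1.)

r1 → 1/3·r1
  [ 1   0  -4/3  0  0 ]
  [ 0  -1    -2  2  5 ]
  [ 0   0     0  1  3 ]
  [ 6   3    -2  0  4 ]
r4 → r4 − 6·r1
  [ 1   0  -4/3  0  0 ]
  [ 0  -1    -2  2  5 ]
  [ 0   0     0  1  3 ]
  [ 0   3     6  0  4 ]
r2 → -1·r2
  [ 1  0  -4/3   0   0 ]
  [ 0  1     2  -2  -5 ]
  [ 0  0     0   1   3 ]
  [ 0  3     6   0   4 ]
r4 → r4 − 3·r2
  [ 1  0  -4/3   0   0 ]
  [ 0  1     2  -2  -5 ]
  [ 0  0     0   1   3 ]
  [ 0  0     0   6  19 ]
r4 → r4 − 6·r3
  [ 1  0  -4/3   0   0 ]
  [ 0  1     2  -2  -5 ]
  [ 0  0     0   1   3 ]
  [ 0  0     0   0   1 ]
r3 → r3 − 3·r4
  [ 1  0  -4/3   0   0 ]
  [ 0  1     2  -2  -5 ]
  [ 0  0     0   1   0 ]
  [ 0  0     0   0   1 ]
r2 → r2 + 5·r4
  [ 1  0  -4/3   0  0 ]
  [ 0  1     2  -2  0 ]
  [ 0  0     0   1  0 ]
  [ 0  0     0   0  1 ]
r2 → r2 + 2·r3
  [ 1  0  -4/3  0  0 ]
  [ 0  1     2  0  0 ]
  [ 0  0     0  1  0 ]
  [ 0  0     0  0  1 ]

2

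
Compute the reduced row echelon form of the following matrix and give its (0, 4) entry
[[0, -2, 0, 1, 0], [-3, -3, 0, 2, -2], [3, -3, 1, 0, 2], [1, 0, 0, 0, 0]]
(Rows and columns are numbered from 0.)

R1 <-> R2
  [ -3  -3  0  2  -2 ]
  [  0  -2  0  1   0 ]
  [  3  -3  1  0   2 ]
  [  1   0  0  0   0 ]
R1 -> -1/3·R1
  [ 1   1  0  -2/3  2/3 ]
  [ 0  -2  0     1    0 ]
  [ 3  -3  1     0    2 ]
  [ 1   0  0     0    0 ]
R3 -> R3 − 3·R1
  [ 1   1  0  -2/3  2/3 ]
  [ 0  -2  0     1    0 ]
  [ 0  -6  1     2    0 ]
  [ 1   0  0     0    0 ]
R4 -> R4 − R1
  [ 1   1  0  -2/3   2/3 ]
  [ 0  -2  0     1     0 ]
  [ 0  -6  1     2     0 ]
  [ 0  -1  0   2/3  -2/3 ]
R2 -> -1/2·R2
  [ 1   1  0  -2/3   2/3 ]
  [ 0   1  0  -1/2     0 ]
  [ 0  -6  1     2     0 ]
  [ 0  -1  0   2/3  -2/3 ]
R3 -> R3 + 6·R2
  [ 1   1  0  -2/3   2/3 ]
  [ 0   1  0  -1/2     0 ]
  [ 0   0  1    -1     0 ]
  [ 0  -1  0   2/3  -2/3 ]
R4 -> R4 + R2
  [ 1  1  0  -2/3   2/3 ]
  [ 0  1  0  -1/2     0 ]
  [ 0  0  1    -1     0 ]
  [ 0  0  0   1/6  -2/3 ]
R4 -> 6·R4
  [ 1  1  0  -2/3  2/3 ]
  [ 0  1  0  -1/2    0 ]
  [ 0  0  1    -1    0 ]
  [ 0  0  0     1   -4 ]
R3 -> R3 + R4
  [ 1  1  0  -2/3  2/3 ]
  [ 0  1  0  -1/2    0 ]
  [ 0  0  1     0   -4 ]
  [ 0  0  0     1   -4 ]
R2 -> R2 + 1/2·R4
  [ 1  1  0  -2/3  2/3 ]
  [ 0  1  0     0   -2 ]
  [ 0  0  1     0   -4 ]
  [ 0  0  0     1   -4 ]
R1 -> R1 + 2/3·R4
  [ 1  1  0  0  -2 ]
  [ 0  1  0  0  -2 ]
  [ 0  0  1  0  -4 ]
  [ 0  0  0  1  -4 ]
R1 -> R1 − R2
  [ 1  0  0  0   0 ]
  [ 0  1  0  0  -2 ]
  [ 0  0  1  0  -4 ]
  [ 0  0  0  1  -4 ]

0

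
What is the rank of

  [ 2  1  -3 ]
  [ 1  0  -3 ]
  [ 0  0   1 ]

R1 -> 1/2·R1
  [ 1  1/2  -3/2 ]
  [ 1    0    -3 ]
  [ 0    0     1 ]
R2 -> R2 − R1
  [ 1   1/2  -3/2 ]
  [ 0  -1/2  -3/2 ]
  [ 0     0     1 ]
R2 -> -2·R2
  [ 1  1/2  -3/2 ]
  [ 0    1     3 ]
  [ 0    0     1 ]
R2 -> R2 − 3·R3
  [ 1  1/2  -3/2 ]
  [ 0    1     0 ]
  [ 0    0     1 ]
R1 -> R1 + 3/2·R3
  [ 1  1/2  0 ]
  [ 0    1  0 ]
  [ 0    0  1 ]
R1 -> R1 − 1/2·R2
  [ 1  0  0 ]
  [ 0  1  0 ]
  [ 0  0  1 ]
The reduced form has 3 nonzero rows.

rank = 3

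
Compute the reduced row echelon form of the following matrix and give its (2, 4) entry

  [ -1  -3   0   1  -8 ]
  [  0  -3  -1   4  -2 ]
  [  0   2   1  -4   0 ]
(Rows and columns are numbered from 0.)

-4

Multiply R1 by -1.
  [ 1   3   0  -1   8 ]
  [ 0  -3  -1   4  -2 ]
  [ 0   2   1  -4   0 ]
Multiply R2 by -1/3.
  [ 1  3    0    -1    8 ]
  [ 0  1  1/3  -4/3  2/3 ]
  [ 0  2    1    -4    0 ]
Subtract 2 times R2 from R3.
  [ 1  3    0    -1     8 ]
  [ 0  1  1/3  -4/3   2/3 ]
  [ 0  0  1/3  -4/3  -4/3 ]
Multiply R3 by 3.
  [ 1  3    0    -1    8 ]
  [ 0  1  1/3  -4/3  2/3 ]
  [ 0  0    1    -4   -4 ]
Subtract 1/3 times R3 from R2.
  [ 1  3  0  -1   8 ]
  [ 0  1  0   0   2 ]
  [ 0  0  1  -4  -4 ]
Subtract 3 times R2 from R1.
  [ 1  0  0  -1   2 ]
  [ 0  1  0   0   2 ]
  [ 0  0  1  -4  -4 ]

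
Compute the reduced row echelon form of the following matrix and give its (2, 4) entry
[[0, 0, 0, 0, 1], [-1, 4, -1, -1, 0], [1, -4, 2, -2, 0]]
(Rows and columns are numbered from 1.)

-3

Swap r1 and r2.
Multiply r1 by -1.
Subtract r1 from r3.
Swap r2 and r3.
Subtract r2 from r1.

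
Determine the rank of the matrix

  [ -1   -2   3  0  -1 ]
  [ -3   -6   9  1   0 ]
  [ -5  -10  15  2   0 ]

rank = 3

Multiply r1 by -1.
  [  1    2  -3  0  1 ]
  [ -3   -6   9  1  0 ]
  [ -5  -10  15  2  0 ]
Add 3 times r1 to r2.
  [  1    2  -3  0  1 ]
  [  0    0   0  1  3 ]
  [ -5  -10  15  2  0 ]
Add 5 times r1 to r3.
  [ 1  2  -3  0  1 ]
  [ 0  0   0  1  3 ]
  [ 0  0   0  2  5 ]
Subtract 2 times r2 from r3.
  [ 1  2  -3  0   1 ]
  [ 0  0   0  1   3 ]
  [ 0  0   0  0  -1 ]
Multiply r3 by -1.
  [ 1  2  -3  0  1 ]
  [ 0  0   0  1  3 ]
  [ 0  0   0  0  1 ]
Subtract 3 times r3 from r2.
  [ 1  2  -3  0  1 ]
  [ 0  0   0  1  0 ]
  [ 0  0   0  0  1 ]
Subtract r3 from r1.
  [ 1  2  -3  0  0 ]
  [ 0  0   0  1  0 ]
  [ 0  0   0  0  1 ]
The reduced form has 3 nonzero rows.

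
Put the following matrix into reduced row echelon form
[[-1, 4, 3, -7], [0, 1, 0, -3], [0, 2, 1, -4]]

r1 := -1·r1
  [ 1  -4  -3   7 ]
  [ 0   1   0  -3 ]
  [ 0   2   1  -4 ]
r3 := r3 − 2·r2
  [ 1  -4  -3   7 ]
  [ 0   1   0  -3 ]
  [ 0   0   1   2 ]
r1 := r1 + 3·r3
  [ 1  -4  0  13 ]
  [ 0   1  0  -3 ]
  [ 0   0  1   2 ]
r1 := r1 + 4·r2
  [ 1  0  0   1 ]
  [ 0  1  0  -3 ]
  [ 0  0  1   2 ]

[[1, 0, 0, 1], [0, 1, 0, -3], [0, 0, 1, 2]]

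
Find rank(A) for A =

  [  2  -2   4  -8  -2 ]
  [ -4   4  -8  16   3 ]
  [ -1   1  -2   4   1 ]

rank = 2

r1 → 1/2·r1
r2 → r2 + 4·r1
r3 → r3 + r1
r2 → -1·r2
r1 → r1 + r2
The reduced form has 2 nonzero rows.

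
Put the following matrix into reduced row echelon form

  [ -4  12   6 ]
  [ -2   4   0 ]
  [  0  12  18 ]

[[1, 0, 3], [0, 1, 3/2], [0, 0, 0]]

R1 → -1/4·R1
  [  1  -3  -3/2 ]
  [ -2   4     0 ]
  [  0  12    18 ]
R2 → R2 + 2·R1
  [ 1  -3  -3/2 ]
  [ 0  -2    -3 ]
  [ 0  12    18 ]
R2 → -1/2·R2
  [ 1  -3  -3/2 ]
  [ 0   1   3/2 ]
  [ 0  12    18 ]
R3 → R3 − 12·R2
  [ 1  -3  -3/2 ]
  [ 0   1   3/2 ]
  [ 0   0     0 ]
R1 → R1 + 3·R2
  [ 1  0    3 ]
  [ 0  1  3/2 ]
  [ 0  0    0 ]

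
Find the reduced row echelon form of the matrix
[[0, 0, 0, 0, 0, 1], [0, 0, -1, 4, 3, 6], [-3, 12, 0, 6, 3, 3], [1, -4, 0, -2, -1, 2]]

[[1, -4, 0, -2, -1, 0], [0, 0, 1, -4, -3, 0], [0, 0, 0, 0, 0, 1], [0, 0, 0, 0, 0, 0]]

r1 <-> r3
r1 -> -1/3·r1
r4 -> r4 − r1
r2 -> -1·r2
r4 -> r4 − 3·r3
r2 -> r2 + 6·r3
r1 -> r1 + r3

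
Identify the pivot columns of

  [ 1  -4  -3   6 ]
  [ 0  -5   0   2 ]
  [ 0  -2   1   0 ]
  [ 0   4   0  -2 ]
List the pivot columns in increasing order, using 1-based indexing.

r2 → -1/5·r2
  [ 1  -4  -3     6 ]
  [ 0   1   0  -2/5 ]
  [ 0  -2   1     0 ]
  [ 0   4   0    -2 ]
r3 → r3 + 2·r2
  [ 1  -4  -3     6 ]
  [ 0   1   0  -2/5 ]
  [ 0   0   1  -4/5 ]
  [ 0   4   0    -2 ]
r4 → r4 − 4·r2
  [ 1  -4  -3     6 ]
  [ 0   1   0  -2/5 ]
  [ 0   0   1  -4/5 ]
  [ 0   0   0  -2/5 ]
r4 → -5/2·r4
  [ 1  -4  -3     6 ]
  [ 0   1   0  -2/5 ]
  [ 0   0   1  -4/5 ]
  [ 0   0   0     1 ]
r3 → r3 + 4/5·r4
  [ 1  -4  -3     6 ]
  [ 0   1   0  -2/5 ]
  [ 0   0   1     0 ]
  [ 0   0   0     1 ]
r2 → r2 + 2/5·r4
  [ 1  -4  -3  6 ]
  [ 0   1   0  0 ]
  [ 0   0   1  0 ]
  [ 0   0   0  1 ]
r1 → r1 − 6·r4
  [ 1  -4  -3  0 ]
  [ 0   1   0  0 ]
  [ 0   0   1  0 ]
  [ 0   0   0  1 ]
r1 → r1 + 3·r3
  [ 1  -4  0  0 ]
  [ 0   1  0  0 ]
  [ 0   0  1  0 ]
  [ 0   0  0  1 ]
r1 → r1 + 4·r2
  [ 1  0  0  0 ]
  [ 0  1  0  0 ]
  [ 0  0  1  0 ]
  [ 0  0  0  1 ]
Pivot columns are the columns containing a leading 1.

1, 2, 3, 4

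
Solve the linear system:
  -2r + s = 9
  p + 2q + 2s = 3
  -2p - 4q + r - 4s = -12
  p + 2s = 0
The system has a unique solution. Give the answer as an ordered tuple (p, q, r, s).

Form the augmented matrix and row-reduce:
  [  0   0  -2   1  |    9 ]
  [  1   2   0   2  |    3 ]
  [ -2  -4   1  -4  |  -12 ]
  [  1   0   0   2  |    0 ]
R1 ↔ R2
  [  1   2   0   2  |    3 ]
  [  0   0  -2   1  |    9 ]
  [ -2  -4   1  -4  |  -12 ]
  [  1   0   0   2  |    0 ]
R3 := R3 + 2·R1
  [ 1  2   0  2  |   3 ]
  [ 0  0  -2  1  |   9 ]
  [ 0  0   1  0  |  -6 ]
  [ 1  0   0  2  |   0 ]
R4 := R4 − R1
  [ 1   2   0  2  |   3 ]
  [ 0   0  -2  1  |   9 ]
  [ 0   0   1  0  |  -6 ]
  [ 0  -2   0  0  |  -3 ]
R2 ↔ R4
  [ 1   2   0  2  |   3 ]
  [ 0  -2   0  0  |  -3 ]
  [ 0   0   1  0  |  -6 ]
  [ 0   0  -2  1  |   9 ]
R2 := -1/2·R2
  [ 1  2   0  2  |    3 ]
  [ 0  1   0  0  |  3/2 ]
  [ 0  0   1  0  |   -6 ]
  [ 0  0  -2  1  |    9 ]
R4 := R4 + 2·R3
  [ 1  2  0  2  |    3 ]
  [ 0  1  0  0  |  3/2 ]
  [ 0  0  1  0  |   -6 ]
  [ 0  0  0  1  |   -3 ]
R1 := R1 − 2·R4
  [ 1  2  0  0  |    9 ]
  [ 0  1  0  0  |  3/2 ]
  [ 0  0  1  0  |   -6 ]
  [ 0  0  0  1  |   -3 ]
R1 := R1 − 2·R2
  [ 1  0  0  0  |    6 ]
  [ 0  1  0  0  |  3/2 ]
  [ 0  0  1  0  |   -6 ]
  [ 0  0  0  1  |   -3 ]
Reading off the last column: p = 6, q = 3/2, r = -6, s = -3.

(6, 3/2, -6, -3)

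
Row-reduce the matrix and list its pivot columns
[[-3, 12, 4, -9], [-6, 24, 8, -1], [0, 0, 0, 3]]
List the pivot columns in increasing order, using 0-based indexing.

ρ1 := -1/3·ρ1
  [  1  -4  -4/3   3 ]
  [ -6  24     8  -1 ]
  [  0   0     0   3 ]
ρ2 := ρ2 + 6·ρ1
  [ 1  -4  -4/3   3 ]
  [ 0   0     0  17 ]
  [ 0   0     0   3 ]
ρ2 := 1/17·ρ2
  [ 1  -4  -4/3  3 ]
  [ 0   0     0  1 ]
  [ 0   0     0  3 ]
ρ3 := ρ3 − 3·ρ2
  [ 1  -4  -4/3  3 ]
  [ 0   0     0  1 ]
  [ 0   0     0  0 ]
ρ1 := ρ1 − 3·ρ2
  [ 1  -4  -4/3  0 ]
  [ 0   0     0  1 ]
  [ 0   0     0  0 ]
Pivot columns are the columns containing a leading 1.

0, 3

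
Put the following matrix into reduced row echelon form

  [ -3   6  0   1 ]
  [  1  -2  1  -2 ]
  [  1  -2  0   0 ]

[[1, -2, 0, 0], [0, 0, 1, 0], [0, 0, 0, 1]]

Multiply ρ1 by -1/3.
  [ 1  -2  0  -1/3 ]
  [ 1  -2  1    -2 ]
  [ 1  -2  0     0 ]
Subtract ρ1 from ρ2.
  [ 1  -2  0  -1/3 ]
  [ 0   0  1  -5/3 ]
  [ 1  -2  0     0 ]
Subtract ρ1 from ρ3.
  [ 1  -2  0  -1/3 ]
  [ 0   0  1  -5/3 ]
  [ 0   0  0   1/3 ]
Multiply ρ3 by 3.
  [ 1  -2  0  -1/3 ]
  [ 0   0  1  -5/3 ]
  [ 0   0  0     1 ]
Add 5/3 times ρ3 to ρ2.
  [ 1  -2  0  -1/3 ]
  [ 0   0  1     0 ]
  [ 0   0  0     1 ]
Add 1/3 times ρ3 to ρ1.
  [ 1  -2  0  0 ]
  [ 0   0  1  0 ]
  [ 0   0  0  1 ]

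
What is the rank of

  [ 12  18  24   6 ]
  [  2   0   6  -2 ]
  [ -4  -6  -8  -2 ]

rank = 2

R1 -> 1/12·R1
  [  1  3/2   2  1/2 ]
  [  2    0   6   -2 ]
  [ -4   -6  -8   -2 ]
R2 -> R2 − 2·R1
  [  1  3/2   2  1/2 ]
  [  0   -3   2   -3 ]
  [ -4   -6  -8   -2 ]
R3 -> R3 + 4·R1
  [ 1  3/2  2  1/2 ]
  [ 0   -3  2   -3 ]
  [ 0    0  0    0 ]
R2 -> -1/3·R2
  [ 1  3/2     2  1/2 ]
  [ 0    1  -2/3    1 ]
  [ 0    0     0    0 ]
R1 -> R1 − 3/2·R2
  [ 1  0     3  -1 ]
  [ 0  1  -2/3   1 ]
  [ 0  0     0   0 ]
The reduced form has 2 nonzero rows.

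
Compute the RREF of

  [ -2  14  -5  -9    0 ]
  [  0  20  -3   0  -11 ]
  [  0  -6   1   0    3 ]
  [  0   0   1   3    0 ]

Multiply ρ1 by -1/2.
  [ 1  -7  5/2  9/2    0 ]
  [ 0  20   -3    0  -11 ]
  [ 0  -6    1    0    3 ]
  [ 0   0    1    3    0 ]
Multiply ρ2 by 1/20.
  [ 1  -7    5/2  9/2       0 ]
  [ 0   1  -3/20    0  -11/20 ]
  [ 0  -6      1    0       3 ]
  [ 0   0      1    3       0 ]
Add 6 times ρ2 to ρ3.
  [ 1  -7    5/2  9/2       0 ]
  [ 0   1  -3/20    0  -11/20 ]
  [ 0   0   1/10    0   -3/10 ]
  [ 0   0      1    3       0 ]
Multiply ρ3 by 10.
  [ 1  -7    5/2  9/2       0 ]
  [ 0   1  -3/20    0  -11/20 ]
  [ 0   0      1    0      -3 ]
  [ 0   0      1    3       0 ]
Subtract ρ3 from ρ4.
  [ 1  -7    5/2  9/2       0 ]
  [ 0   1  -3/20    0  -11/20 ]
  [ 0   0      1    0      -3 ]
  [ 0   0      0    3       3 ]
Multiply ρ4 by 1/3.
  [ 1  -7    5/2  9/2       0 ]
  [ 0   1  -3/20    0  -11/20 ]
  [ 0   0      1    0      -3 ]
  [ 0   0      0    1       1 ]
Subtract 9/2 times ρ4 from ρ1.
  [ 1  -7    5/2  0    -9/2 ]
  [ 0   1  -3/20  0  -11/20 ]
  [ 0   0      1  0      -3 ]
  [ 0   0      0  1       1 ]
Add 3/20 times ρ3 to ρ2.
  [ 1  -7  5/2  0  -9/2 ]
  [ 0   1    0  0    -1 ]
  [ 0   0    1  0    -3 ]
  [ 0   0    0  1     1 ]
Subtract 5/2 times ρ3 from ρ1.
  [ 1  -7  0  0   3 ]
  [ 0   1  0  0  -1 ]
  [ 0   0  1  0  -3 ]
  [ 0   0  0  1   1 ]
Add 7 times ρ2 to ρ1.
  [ 1  0  0  0  -4 ]
  [ 0  1  0  0  -1 ]
  [ 0  0  1  0  -3 ]
  [ 0  0  0  1   1 ]

[[1, 0, 0, 0, -4], [0, 1, 0, 0, -1], [0, 0, 1, 0, -3], [0, 0, 0, 1, 1]]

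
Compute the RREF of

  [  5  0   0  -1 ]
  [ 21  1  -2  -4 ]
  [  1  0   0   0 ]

ρ1 := 1/5·ρ1
  [  1  0   0  -1/5 ]
  [ 21  1  -2    -4 ]
  [  1  0   0     0 ]
ρ2 := ρ2 − 21·ρ1
  [ 1  0   0  -1/5 ]
  [ 0  1  -2   1/5 ]
  [ 1  0   0     0 ]
ρ3 := ρ3 − ρ1
  [ 1  0   0  -1/5 ]
  [ 0  1  -2   1/5 ]
  [ 0  0   0   1/5 ]
ρ3 := 5·ρ3
  [ 1  0   0  -1/5 ]
  [ 0  1  -2   1/5 ]
  [ 0  0   0     1 ]
ρ2 := ρ2 − 1/5·ρ3
  [ 1  0   0  -1/5 ]
  [ 0  1  -2     0 ]
  [ 0  0   0     1 ]
ρ1 := ρ1 + 1/5·ρ3
  [ 1  0   0  0 ]
  [ 0  1  -2  0 ]
  [ 0  0   0  1 ]

[[1, 0, 0, 0], [0, 1, -2, 0], [0, 0, 0, 1]]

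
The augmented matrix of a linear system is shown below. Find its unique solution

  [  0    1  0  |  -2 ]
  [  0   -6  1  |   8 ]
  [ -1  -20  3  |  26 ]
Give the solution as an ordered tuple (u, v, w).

(2, -2, -4)

Swap R1 and R3.
  [ -1  -20  3  |  26 ]
  [  0   -6  1  |   8 ]
  [  0    1  0  |  -2 ]
Multiply R1 by -1.
  [ 1  20  -3  |  -26 ]
  [ 0  -6   1  |    8 ]
  [ 0   1   0  |   -2 ]
Multiply R2 by -1/6.
  [ 1  20    -3  |   -26 ]
  [ 0   1  -1/6  |  -4/3 ]
  [ 0   1     0  |    -2 ]
Subtract R2 from R3.
  [ 1  20    -3  |   -26 ]
  [ 0   1  -1/6  |  -4/3 ]
  [ 0   0   1/6  |  -2/3 ]
Multiply R3 by 6.
  [ 1  20    -3  |   -26 ]
  [ 0   1  -1/6  |  -4/3 ]
  [ 0   0     1  |    -4 ]
Add 1/6 times R3 to R2.
  [ 1  20  -3  |  -26 ]
  [ 0   1   0  |   -2 ]
  [ 0   0   1  |   -4 ]
Add 3 times R3 to R1.
  [ 1  20  0  |  -38 ]
  [ 0   1  0  |   -2 ]
  [ 0   0  1  |   -4 ]
Subtract 20 times R2 from R1.
  [ 1  0  0  |   2 ]
  [ 0  1  0  |  -2 ]
  [ 0  0  1  |  -4 ]
Reading off the last column: u = 2, v = -2, w = -4.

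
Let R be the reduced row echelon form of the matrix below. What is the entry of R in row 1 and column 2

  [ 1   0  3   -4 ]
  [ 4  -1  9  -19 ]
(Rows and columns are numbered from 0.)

r2 ← r2 − 4·r1
  [ 1   0   3  -4 ]
  [ 0  -1  -3  -3 ]
r2 ← -1·r2
  [ 1  0  3  -4 ]
  [ 0  1  3   3 ]

3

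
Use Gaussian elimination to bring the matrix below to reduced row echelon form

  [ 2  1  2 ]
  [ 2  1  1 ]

Multiply r1 by 1/2.
  [ 1  1/2  1 ]
  [ 2    1  1 ]
Subtract 2 times r1 from r2.
  [ 1  1/2   1 ]
  [ 0    0  -1 ]
Multiply r2 by -1.
  [ 1  1/2  1 ]
  [ 0    0  1 ]
Subtract r2 from r1.
  [ 1  1/2  0 ]
  [ 0    0  1 ]

[[1, 1/2, 0], [0, 0, 1]]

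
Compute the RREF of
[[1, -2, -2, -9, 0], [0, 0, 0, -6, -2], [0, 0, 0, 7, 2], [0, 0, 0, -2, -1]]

[[1, -2, -2, 0, 0], [0, 0, 0, 1, 0], [0, 0, 0, 0, 1], [0, 0, 0, 0, 0]]

R2 -> -1/6·R2
  [ 1  -2  -2  -9    0 ]
  [ 0   0   0   1  1/3 ]
  [ 0   0   0   7    2 ]
  [ 0   0   0  -2   -1 ]
R3 -> R3 − 7·R2
  [ 1  -2  -2  -9     0 ]
  [ 0   0   0   1   1/3 ]
  [ 0   0   0   0  -1/3 ]
  [ 0   0   0  -2    -1 ]
R4 -> R4 + 2·R2
  [ 1  -2  -2  -9     0 ]
  [ 0   0   0   1   1/3 ]
  [ 0   0   0   0  -1/3 ]
  [ 0   0   0   0  -1/3 ]
R3 -> -3·R3
  [ 1  -2  -2  -9     0 ]
  [ 0   0   0   1   1/3 ]
  [ 0   0   0   0     1 ]
  [ 0   0   0   0  -1/3 ]
R4 -> R4 + 1/3·R3
  [ 1  -2  -2  -9    0 ]
  [ 0   0   0   1  1/3 ]
  [ 0   0   0   0    1 ]
  [ 0   0   0   0    0 ]
R2 -> R2 − 1/3·R3
  [ 1  -2  -2  -9  0 ]
  [ 0   0   0   1  0 ]
  [ 0   0   0   0  1 ]
  [ 0   0   0   0  0 ]
R1 -> R1 + 9·R2
  [ 1  -2  -2  0  0 ]
  [ 0   0   0  1  0 ]
  [ 0   0   0  0  1 ]
  [ 0   0   0  0  0 ]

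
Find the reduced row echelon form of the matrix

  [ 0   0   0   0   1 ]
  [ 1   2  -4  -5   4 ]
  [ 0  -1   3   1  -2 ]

R1 <-> R2
  [ 1   2  -4  -5   4 ]
  [ 0   0   0   0   1 ]
  [ 0  -1   3   1  -2 ]
R2 <-> R3
  [ 1   2  -4  -5   4 ]
  [ 0  -1   3   1  -2 ]
  [ 0   0   0   0   1 ]
R2 := -1·R2
  [ 1  2  -4  -5  4 ]
  [ 0  1  -3  -1  2 ]
  [ 0  0   0   0  1 ]
R2 := R2 − 2·R3
  [ 1  2  -4  -5  4 ]
  [ 0  1  -3  -1  0 ]
  [ 0  0   0   0  1 ]
R1 := R1 − 4·R3
  [ 1  2  -4  -5  0 ]
  [ 0  1  -3  -1  0 ]
  [ 0  0   0   0  1 ]
R1 := R1 − 2·R2
  [ 1  0   2  -3  0 ]
  [ 0  1  -3  -1  0 ]
  [ 0  0   0   0  1 ]

[[1, 0, 2, -3, 0], [0, 1, -3, -1, 0], [0, 0, 0, 0, 1]]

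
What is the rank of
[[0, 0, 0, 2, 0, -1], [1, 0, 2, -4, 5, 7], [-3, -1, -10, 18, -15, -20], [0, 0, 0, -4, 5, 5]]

rank = 4

Swap R1 and R2.
  [  1   0    2  -4    5    7 ]
  [  0   0    0   2    0   -1 ]
  [ -3  -1  -10  18  -15  -20 ]
  [  0   0    0  -4    5    5 ]
Add 3 times R1 to R3.
  [ 1   0   2  -4  5   7 ]
  [ 0   0   0   2  0  -1 ]
  [ 0  -1  -4   6  0   1 ]
  [ 0   0   0  -4  5   5 ]
Swap R2 and R3.
  [ 1   0   2  -4  5   7 ]
  [ 0  -1  -4   6  0   1 ]
  [ 0   0   0   2  0  -1 ]
  [ 0   0   0  -4  5   5 ]
Multiply R2 by -1.
  [ 1  0  2  -4  5   7 ]
  [ 0  1  4  -6  0  -1 ]
  [ 0  0  0   2  0  -1 ]
  [ 0  0  0  -4  5   5 ]
Multiply R3 by 1/2.
  [ 1  0  2  -4  5     7 ]
  [ 0  1  4  -6  0    -1 ]
  [ 0  0  0   1  0  -1/2 ]
  [ 0  0  0  -4  5     5 ]
Add 4 times R3 to R4.
  [ 1  0  2  -4  5     7 ]
  [ 0  1  4  -6  0    -1 ]
  [ 0  0  0   1  0  -1/2 ]
  [ 0  0  0   0  5     3 ]
Multiply R4 by 1/5.
  [ 1  0  2  -4  5     7 ]
  [ 0  1  4  -6  0    -1 ]
  [ 0  0  0   1  0  -1/2 ]
  [ 0  0  0   0  1   3/5 ]
Subtract 5 times R4 from R1.
  [ 1  0  2  -4  0     4 ]
  [ 0  1  4  -6  0    -1 ]
  [ 0  0  0   1  0  -1/2 ]
  [ 0  0  0   0  1   3/5 ]
Add 6 times R3 to R2.
  [ 1  0  2  -4  0     4 ]
  [ 0  1  4   0  0    -4 ]
  [ 0  0  0   1  0  -1/2 ]
  [ 0  0  0   0  1   3/5 ]
Add 4 times R3 to R1.
  [ 1  0  2  0  0     2 ]
  [ 0  1  4  0  0    -4 ]
  [ 0  0  0  1  0  -1/2 ]
  [ 0  0  0  0  1   3/5 ]
The reduced form has 4 nonzero rows.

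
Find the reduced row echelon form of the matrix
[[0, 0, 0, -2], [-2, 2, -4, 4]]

[[1, -1, 2, 0], [0, 0, 0, 1]]

R1 <=> R2
  [ -2  2  -4   4 ]
  [  0  0   0  -2 ]
R1 → -1/2·R1
  [ 1  -1  2  -2 ]
  [ 0   0  0  -2 ]
R2 → -1/2·R2
  [ 1  -1  2  -2 ]
  [ 0   0  0   1 ]
R1 → R1 + 2·R2
  [ 1  -1  2  0 ]
  [ 0   0  0  1 ]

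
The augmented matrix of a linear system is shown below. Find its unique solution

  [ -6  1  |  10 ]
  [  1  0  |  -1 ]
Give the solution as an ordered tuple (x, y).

R1 -> -1/6·R1
  [ 1  -1/6  |  -5/3 ]
  [ 1     0  |    -1 ]
R2 -> R2 − R1
  [ 1  -1/6  |  -5/3 ]
  [ 0   1/6  |   2/3 ]
R2 -> 6·R2
  [ 1  -1/6  |  -5/3 ]
  [ 0     1  |     4 ]
R1 -> R1 + 1/6·R2
  [ 1  0  |  -1 ]
  [ 0  1  |   4 ]
Reading off the last column: x = -1, y = 4.

(-1, 4)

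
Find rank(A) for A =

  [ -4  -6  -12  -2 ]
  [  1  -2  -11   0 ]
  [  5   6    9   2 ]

rank = 3

R1 → -1/4·R1
  [ 1  3/2    3  1/2 ]
  [ 1   -2  -11    0 ]
  [ 5    6    9    2 ]
R2 → R2 − R1
  [ 1   3/2    3   1/2 ]
  [ 0  -7/2  -14  -1/2 ]
  [ 5     6    9     2 ]
R3 → R3 − 5·R1
  [ 1   3/2    3   1/2 ]
  [ 0  -7/2  -14  -1/2 ]
  [ 0  -3/2   -6  -1/2 ]
R2 → -2/7·R2
  [ 1   3/2   3   1/2 ]
  [ 0     1   4   1/7 ]
  [ 0  -3/2  -6  -1/2 ]
R3 → R3 + 3/2·R2
  [ 1  3/2  3   1/2 ]
  [ 0    1  4   1/7 ]
  [ 0    0  0  -2/7 ]
R3 → -7/2·R3
  [ 1  3/2  3  1/2 ]
  [ 0    1  4  1/7 ]
  [ 0    0  0    1 ]
R2 → R2 − 1/7·R3
  [ 1  3/2  3  1/2 ]
  [ 0    1  4    0 ]
  [ 0    0  0    1 ]
R1 → R1 − 1/2·R3
  [ 1  3/2  3  0 ]
  [ 0    1  4  0 ]
  [ 0    0  0  1 ]
R1 → R1 − 3/2·R2
  [ 1  0  -3  0 ]
  [ 0  1   4  0 ]
  [ 0  0   0  1 ]
The reduced form has 3 nonzero rows.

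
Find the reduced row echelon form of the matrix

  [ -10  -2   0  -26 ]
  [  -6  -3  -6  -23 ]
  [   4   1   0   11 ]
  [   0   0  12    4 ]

[[1, 0, 0, 2], [0, 1, 0, 3], [0, 0, 1, 1/3], [0, 0, 0, 0]]

R1 -> -1/10·R1
  [  1  1/5   0  13/5 ]
  [ -6   -3  -6   -23 ]
  [  4    1   0    11 ]
  [  0    0  12     4 ]
R2 -> R2 + 6·R1
  [ 1   1/5   0   13/5 ]
  [ 0  -9/5  -6  -37/5 ]
  [ 4     1   0     11 ]
  [ 0     0  12      4 ]
R3 -> R3 − 4·R1
  [ 1   1/5   0   13/5 ]
  [ 0  -9/5  -6  -37/5 ]
  [ 0   1/5   0    3/5 ]
  [ 0     0  12      4 ]
R2 -> -5/9·R2
  [ 1  1/5     0  13/5 ]
  [ 0    1  10/3  37/9 ]
  [ 0  1/5     0   3/5 ]
  [ 0    0    12     4 ]
R3 -> R3 − 1/5·R2
  [ 1  1/5     0  13/5 ]
  [ 0    1  10/3  37/9 ]
  [ 0    0  -2/3  -2/9 ]
  [ 0    0    12     4 ]
R3 -> -3/2·R3
  [ 1  1/5     0  13/5 ]
  [ 0    1  10/3  37/9 ]
  [ 0    0     1   1/3 ]
  [ 0    0    12     4 ]
R4 -> R4 − 12·R3
  [ 1  1/5     0  13/5 ]
  [ 0    1  10/3  37/9 ]
  [ 0    0     1   1/3 ]
  [ 0    0     0     0 ]
R2 -> R2 − 10/3·R3
  [ 1  1/5  0  13/5 ]
  [ 0    1  0     3 ]
  [ 0    0  1   1/3 ]
  [ 0    0  0     0 ]
R1 -> R1 − 1/5·R2
  [ 1  0  0    2 ]
  [ 0  1  0    3 ]
  [ 0  0  1  1/3 ]
  [ 0  0  0    0 ]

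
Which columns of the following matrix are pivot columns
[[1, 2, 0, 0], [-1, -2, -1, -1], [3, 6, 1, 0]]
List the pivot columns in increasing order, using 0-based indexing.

0, 2, 3

R2 -> R2 + R1
R3 -> R3 − 3·R1
R2 -> -1·R2
R3 -> R3 − R2
R3 -> -1·R3
R2 -> R2 − R3
Pivot columns are the columns containing a leading 1.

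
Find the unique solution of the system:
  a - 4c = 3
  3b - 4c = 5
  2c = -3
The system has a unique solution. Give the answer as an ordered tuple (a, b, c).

Form the augmented matrix and row-reduce:
  [ 1  0  -4  |   3 ]
  [ 0  3  -4  |   5 ]
  [ 0  0   2  |  -3 ]
R2 := 1/3·R2
  [ 1  0    -4  |    3 ]
  [ 0  1  -4/3  |  5/3 ]
  [ 0  0     2  |   -3 ]
R3 := 1/2·R3
  [ 1  0    -4  |     3 ]
  [ 0  1  -4/3  |   5/3 ]
  [ 0  0     1  |  -3/2 ]
R2 := R2 + 4/3·R3
  [ 1  0  -4  |     3 ]
  [ 0  1   0  |  -1/3 ]
  [ 0  0   1  |  -3/2 ]
R1 := R1 + 4·R3
  [ 1  0  0  |    -3 ]
  [ 0  1  0  |  -1/3 ]
  [ 0  0  1  |  -3/2 ]
Reading off the last column: a = -3, b = -1/3, c = -3/2.

(-3, -1/3, -3/2)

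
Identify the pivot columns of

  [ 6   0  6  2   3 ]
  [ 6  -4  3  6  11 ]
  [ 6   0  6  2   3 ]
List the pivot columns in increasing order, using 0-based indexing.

R1 := 1/6·R1
  [ 1   0  1  1/3  1/2 ]
  [ 6  -4  3    6   11 ]
  [ 6   0  6    2    3 ]
R2 := R2 − 6·R1
  [ 1   0   1  1/3  1/2 ]
  [ 0  -4  -3    4    8 ]
  [ 6   0   6    2    3 ]
R3 := R3 − 6·R1
  [ 1   0   1  1/3  1/2 ]
  [ 0  -4  -3    4    8 ]
  [ 0   0   0    0    0 ]
R2 := -1/4·R2
  [ 1  0    1  1/3  1/2 ]
  [ 0  1  3/4   -1   -2 ]
  [ 0  0    0    0    0 ]
Pivot columns are the columns containing a leading 1.

0, 1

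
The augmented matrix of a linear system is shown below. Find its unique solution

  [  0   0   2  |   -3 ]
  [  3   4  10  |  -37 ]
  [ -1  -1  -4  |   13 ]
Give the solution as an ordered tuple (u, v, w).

(-6, -1, -3/2)

r1 ↔ r2
r1 ← 1/3·r1
r3 ← r3 + r1
r2 ↔ r3
r2 ← 3·r2
r3 ← 1/2·r3
r2 ← r2 + 2·r3
r1 ← r1 − 10/3·r3
r1 ← r1 − 4/3·r2
Reading off the last column: u = -6, v = -1, w = -3/2.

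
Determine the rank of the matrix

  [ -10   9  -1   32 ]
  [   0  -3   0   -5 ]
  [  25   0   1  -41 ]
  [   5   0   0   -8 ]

rank = 3

R1 -> -1/10·R1
R3 -> R3 − 25·R1
R4 -> R4 − 5·R1
R2 -> -1/3·R2
R3 -> R3 − 45/2·R2
R4 -> R4 − 9/2·R2
R3 -> -2/3·R3
R4 -> R4 + 1/2·R3
R1 -> R1 − 1/10·R3
R1 -> R1 + 9/10·R2
The reduced form has 3 nonzero rows.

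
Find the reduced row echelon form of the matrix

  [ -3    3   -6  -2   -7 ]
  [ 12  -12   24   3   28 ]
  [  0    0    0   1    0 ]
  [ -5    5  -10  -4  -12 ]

R1 := -1/3·R1
  [  1   -1    2  2/3  7/3 ]
  [ 12  -12   24    3   28 ]
  [  0    0    0    1    0 ]
  [ -5    5  -10   -4  -12 ]
R2 := R2 − 12·R1
  [  1  -1    2  2/3  7/3 ]
  [  0   0    0   -5    0 ]
  [  0   0    0    1    0 ]
  [ -5   5  -10   -4  -12 ]
R4 := R4 + 5·R1
  [ 1  -1  2   2/3   7/3 ]
  [ 0   0  0    -5     0 ]
  [ 0   0  0     1     0 ]
  [ 0   0  0  -2/3  -1/3 ]
R2 := -1/5·R2
  [ 1  -1  2   2/3   7/3 ]
  [ 0   0  0     1     0 ]
  [ 0   0  0     1     0 ]
  [ 0   0  0  -2/3  -1/3 ]
R3 := R3 − R2
  [ 1  -1  2   2/3   7/3 ]
  [ 0   0  0     1     0 ]
  [ 0   0  0     0     0 ]
  [ 0   0  0  -2/3  -1/3 ]
R4 := R4 + 2/3·R2
  [ 1  -1  2  2/3   7/3 ]
  [ 0   0  0    1     0 ]
  [ 0   0  0    0     0 ]
  [ 0   0  0    0  -1/3 ]
R3 <=> R4
  [ 1  -1  2  2/3   7/3 ]
  [ 0   0  0    1     0 ]
  [ 0   0  0    0  -1/3 ]
  [ 0   0  0    0     0 ]
R3 := -3·R3
  [ 1  -1  2  2/3  7/3 ]
  [ 0   0  0    1    0 ]
  [ 0   0  0    0    1 ]
  [ 0   0  0    0    0 ]
R1 := R1 − 7/3·R3
  [ 1  -1  2  2/3  0 ]
  [ 0   0  0    1  0 ]
  [ 0   0  0    0  1 ]
  [ 0   0  0    0  0 ]
R1 := R1 − 2/3·R2
  [ 1  -1  2  0  0 ]
  [ 0   0  0  1  0 ]
  [ 0   0  0  0  1 ]
  [ 0   0  0  0  0 ]

[[1, -1, 2, 0, 0], [0, 0, 0, 1, 0], [0, 0, 0, 0, 1], [0, 0, 0, 0, 0]]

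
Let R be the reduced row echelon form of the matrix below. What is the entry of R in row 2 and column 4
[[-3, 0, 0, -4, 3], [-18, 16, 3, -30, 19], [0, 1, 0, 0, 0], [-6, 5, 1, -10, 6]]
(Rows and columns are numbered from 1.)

0

ρ1 := -1/3·ρ1
  [   1   0  0  4/3  -1 ]
  [ -18  16  3  -30  19 ]
  [   0   1  0    0   0 ]
  [  -6   5  1  -10   6 ]
ρ2 := ρ2 + 18·ρ1
  [  1   0  0  4/3  -1 ]
  [  0  16  3   -6   1 ]
  [  0   1  0    0   0 ]
  [ -6   5  1  -10   6 ]
ρ4 := ρ4 + 6·ρ1
  [ 1   0  0  4/3  -1 ]
  [ 0  16  3   -6   1 ]
  [ 0   1  0    0   0 ]
  [ 0   5  1   -2   0 ]
ρ2 := 1/16·ρ2
  [ 1  0     0   4/3    -1 ]
  [ 0  1  3/16  -3/8  1/16 ]
  [ 0  1     0     0     0 ]
  [ 0  5     1    -2     0 ]
ρ3 := ρ3 − ρ2
  [ 1  0      0   4/3     -1 ]
  [ 0  1   3/16  -3/8   1/16 ]
  [ 0  0  -3/16   3/8  -1/16 ]
  [ 0  5      1    -2      0 ]
ρ4 := ρ4 − 5·ρ2
  [ 1  0      0   4/3     -1 ]
  [ 0  1   3/16  -3/8   1/16 ]
  [ 0  0  -3/16   3/8  -1/16 ]
  [ 0  0   1/16  -1/8  -5/16 ]
ρ3 := -16/3·ρ3
  [ 1  0     0   4/3     -1 ]
  [ 0  1  3/16  -3/8   1/16 ]
  [ 0  0     1    -2    1/3 ]
  [ 0  0  1/16  -1/8  -5/16 ]
ρ4 := ρ4 − 1/16·ρ3
  [ 1  0     0   4/3    -1 ]
  [ 0  1  3/16  -3/8  1/16 ]
  [ 0  0     1    -2   1/3 ]
  [ 0  0     0     0  -1/3 ]
ρ4 := -3·ρ4
  [ 1  0     0   4/3    -1 ]
  [ 0  1  3/16  -3/8  1/16 ]
  [ 0  0     1    -2   1/3 ]
  [ 0  0     0     0     1 ]
ρ3 := ρ3 − 1/3·ρ4
  [ 1  0     0   4/3    -1 ]
  [ 0  1  3/16  -3/8  1/16 ]
  [ 0  0     1    -2     0 ]
  [ 0  0     0     0     1 ]
ρ2 := ρ2 − 1/16·ρ4
  [ 1  0     0   4/3  -1 ]
  [ 0  1  3/16  -3/8   0 ]
  [ 0  0     1    -2   0 ]
  [ 0  0     0     0   1 ]
ρ1 := ρ1 + ρ4
  [ 1  0     0   4/3  0 ]
  [ 0  1  3/16  -3/8  0 ]
  [ 0  0     1    -2  0 ]
  [ 0  0     0     0  1 ]
ρ2 := ρ2 − 3/16·ρ3
  [ 1  0  0  4/3  0 ]
  [ 0  1  0    0  0 ]
  [ 0  0  1   -2  0 ]
  [ 0  0  0    0  1 ]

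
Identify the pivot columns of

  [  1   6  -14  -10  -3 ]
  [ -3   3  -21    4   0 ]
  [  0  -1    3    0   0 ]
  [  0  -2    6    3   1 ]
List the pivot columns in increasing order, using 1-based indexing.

R2 := R2 + 3·R1
  [ 1   6  -14  -10  -3 ]
  [ 0  21  -63  -26  -9 ]
  [ 0  -1    3    0   0 ]
  [ 0  -2    6    3   1 ]
R2 := 1/21·R2
  [ 1   6  -14     -10    -3 ]
  [ 0   1   -3  -26/21  -3/7 ]
  [ 0  -1    3       0     0 ]
  [ 0  -2    6       3     1 ]
R3 := R3 + R2
  [ 1   6  -14     -10    -3 ]
  [ 0   1   -3  -26/21  -3/7 ]
  [ 0   0    0  -26/21  -3/7 ]
  [ 0  -2    6       3     1 ]
R4 := R4 + 2·R2
  [ 1  6  -14     -10    -3 ]
  [ 0  1   -3  -26/21  -3/7 ]
  [ 0  0    0  -26/21  -3/7 ]
  [ 0  0    0   11/21   1/7 ]
R3 := -21/26·R3
  [ 1  6  -14     -10    -3 ]
  [ 0  1   -3  -26/21  -3/7 ]
  [ 0  0    0       1  9/26 ]
  [ 0  0    0   11/21   1/7 ]
R4 := R4 − 11/21·R3
  [ 1  6  -14     -10     -3 ]
  [ 0  1   -3  -26/21   -3/7 ]
  [ 0  0    0       1   9/26 ]
  [ 0  0    0       0  -1/26 ]
R4 := -26·R4
  [ 1  6  -14     -10    -3 ]
  [ 0  1   -3  -26/21  -3/7 ]
  [ 0  0    0       1  9/26 ]
  [ 0  0    0       0     1 ]
R3 := R3 − 9/26·R4
  [ 1  6  -14     -10    -3 ]
  [ 0  1   -3  -26/21  -3/7 ]
  [ 0  0    0       1     0 ]
  [ 0  0    0       0     1 ]
R2 := R2 + 3/7·R4
  [ 1  6  -14     -10  -3 ]
  [ 0  1   -3  -26/21   0 ]
  [ 0  0    0       1   0 ]
  [ 0  0    0       0   1 ]
R1 := R1 + 3·R4
  [ 1  6  -14     -10  0 ]
  [ 0  1   -3  -26/21  0 ]
  [ 0  0    0       1  0 ]
  [ 0  0    0       0  1 ]
R2 := R2 + 26/21·R3
  [ 1  6  -14  -10  0 ]
  [ 0  1   -3    0  0 ]
  [ 0  0    0    1  0 ]
  [ 0  0    0    0  1 ]
R1 := R1 + 10·R3
  [ 1  6  -14  0  0 ]
  [ 0  1   -3  0  0 ]
  [ 0  0    0  1  0 ]
  [ 0  0    0  0  1 ]
R1 := R1 − 6·R2
  [ 1  0   4  0  0 ]
  [ 0  1  -3  0  0 ]
  [ 0  0   0  1  0 ]
  [ 0  0   0  0  1 ]
Pivot columns are the columns containing a leading 1.

1, 2, 4, 5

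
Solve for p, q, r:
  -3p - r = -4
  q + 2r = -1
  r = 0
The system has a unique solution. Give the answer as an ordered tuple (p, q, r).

Form the augmented matrix and row-reduce:
  [ -3  0  -1  |  -4 ]
  [  0  1   2  |  -1 ]
  [  0  0   1  |   0 ]
r1 := -1/3·r1
  [ 1  0  1/3  |  4/3 ]
  [ 0  1    2  |   -1 ]
  [ 0  0    1  |    0 ]
r2 := r2 − 2·r3
  [ 1  0  1/3  |  4/3 ]
  [ 0  1    0  |   -1 ]
  [ 0  0    1  |    0 ]
r1 := r1 − 1/3·r3
  [ 1  0  0  |  4/3 ]
  [ 0  1  0  |   -1 ]
  [ 0  0  1  |    0 ]
Reading off the last column: p = 4/3, q = -1, r = 0.

(4/3, -1, 0)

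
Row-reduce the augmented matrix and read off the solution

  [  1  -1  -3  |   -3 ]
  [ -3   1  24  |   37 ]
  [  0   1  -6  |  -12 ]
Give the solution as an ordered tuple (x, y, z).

R2 := R2 + 3·R1
R2 := -1/2·R2
R3 := R3 − R2
R3 := 2/3·R3
R2 := R2 + 15/2·R3
R1 := R1 + 3·R3
R1 := R1 + R2
Reading off the last column: x = -3, y = -4, z = 4/3.

(-3, -4, 4/3)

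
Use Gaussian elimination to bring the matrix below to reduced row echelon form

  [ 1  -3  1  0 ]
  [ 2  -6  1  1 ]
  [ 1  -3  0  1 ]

[[1, -3, 0, 1], [0, 0, 1, -1], [0, 0, 0, 0]]

Subtract 2 times R1 from R2.
Subtract R1 from R3.
Multiply R2 by -1.
Add R2 to R3.
Subtract R2 from R1.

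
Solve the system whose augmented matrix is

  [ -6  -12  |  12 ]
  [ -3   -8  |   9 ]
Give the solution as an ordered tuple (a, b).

r1 := -1/6·r1
r2 := r2 + 3·r1
r2 := -1/2·r2
r1 := r1 − 2·r2
Reading off the last column: a = 1, b = -3/2.

(1, -3/2)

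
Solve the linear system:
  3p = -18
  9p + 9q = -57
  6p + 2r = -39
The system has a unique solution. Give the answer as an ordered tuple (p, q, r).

Form the augmented matrix and row-reduce:
  [ 3  0  0  |  -18 ]
  [ 9  9  0  |  -57 ]
  [ 6  0  2  |  -39 ]
Multiply ρ1 by 1/3.
  [ 1  0  0  |   -6 ]
  [ 9  9  0  |  -57 ]
  [ 6  0  2  |  -39 ]
Subtract 9 times ρ1 from ρ2.
  [ 1  0  0  |   -6 ]
  [ 0  9  0  |   -3 ]
  [ 6  0  2  |  -39 ]
Subtract 6 times ρ1 from ρ3.
  [ 1  0  0  |  -6 ]
  [ 0  9  0  |  -3 ]
  [ 0  0  2  |  -3 ]
Multiply ρ2 by 1/9.
  [ 1  0  0  |    -6 ]
  [ 0  1  0  |  -1/3 ]
  [ 0  0  2  |    -3 ]
Multiply ρ3 by 1/2.
  [ 1  0  0  |    -6 ]
  [ 0  1  0  |  -1/3 ]
  [ 0  0  1  |  -3/2 ]
Reading off the last column: p = -6, q = -1/3, r = -3/2.

(-6, -1/3, -3/2)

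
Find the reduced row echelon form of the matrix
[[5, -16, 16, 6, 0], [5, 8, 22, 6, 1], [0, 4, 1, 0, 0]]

[[1, 0, 4, 6/5, 0], [0, 1, 1/4, 0, 0], [0, 0, 0, 0, 1]]

R1 -> 1/5·R1
  [ 1  -16/5  16/5  6/5  0 ]
  [ 5      8    22    6  1 ]
  [ 0      4     1    0  0 ]
R2 -> R2 − 5·R1
  [ 1  -16/5  16/5  6/5  0 ]
  [ 0     24     6    0  1 ]
  [ 0      4     1    0  0 ]
R2 -> 1/24·R2
  [ 1  -16/5  16/5  6/5     0 ]
  [ 0      1   1/4    0  1/24 ]
  [ 0      4     1    0     0 ]
R3 -> R3 − 4·R2
  [ 1  -16/5  16/5  6/5     0 ]
  [ 0      1   1/4    0  1/24 ]
  [ 0      0     0    0  -1/6 ]
R3 -> -6·R3
  [ 1  -16/5  16/5  6/5     0 ]
  [ 0      1   1/4    0  1/24 ]
  [ 0      0     0    0     1 ]
R2 -> R2 − 1/24·R3
  [ 1  -16/5  16/5  6/5  0 ]
  [ 0      1   1/4    0  0 ]
  [ 0      0     0    0  1 ]
R1 -> R1 + 16/5·R2
  [ 1  0    4  6/5  0 ]
  [ 0  1  1/4    0  0 ]
  [ 0  0    0    0  1 ]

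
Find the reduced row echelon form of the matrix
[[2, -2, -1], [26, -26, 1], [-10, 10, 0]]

R1 := 1/2·R1
R2 := R2 − 26·R1
R3 := R3 + 10·R1
R2 := 1/14·R2
R3 := R3 + 5·R2
R1 := R1 + 1/2·R2

[[1, -1, 0], [0, 0, 1], [0, 0, 0]]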